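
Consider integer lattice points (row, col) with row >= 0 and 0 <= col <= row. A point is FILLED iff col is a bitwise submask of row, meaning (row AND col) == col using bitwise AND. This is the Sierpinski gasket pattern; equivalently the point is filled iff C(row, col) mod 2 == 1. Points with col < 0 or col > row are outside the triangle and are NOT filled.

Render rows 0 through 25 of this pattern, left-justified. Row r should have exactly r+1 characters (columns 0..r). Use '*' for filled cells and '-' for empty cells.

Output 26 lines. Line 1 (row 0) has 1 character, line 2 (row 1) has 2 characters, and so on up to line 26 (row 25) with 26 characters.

Answer: *
**
*-*
****
*---*
**--**
*-*-*-*
********
*-------*
**------**
*-*-----*-*
****----****
*---*---*---*
**--**--**--**
*-*-*-*-*-*-*-*
****************
*---------------*
**--------------**
*-*-------------*-*
****------------****
*---*-----------*---*
**--**----------**--**
*-*-*-*---------*-*-*-*
********--------********
*-------*-------*-------*
**------**------**------**

Derivation:
r0=0: *
r1=1: **
r2=10: *-*
r3=11: ****
r4=100: *---*
r5=101: **--**
r6=110: *-*-*-*
r7=111: ********
r8=1000: *-------*
r9=1001: **------**
r10=1010: *-*-----*-*
r11=1011: ****----****
r12=1100: *---*---*---*
r13=1101: **--**--**--**
r14=1110: *-*-*-*-*-*-*-*
r15=1111: ****************
r16=10000: *---------------*
r17=10001: **--------------**
r18=10010: *-*-------------*-*
r19=10011: ****------------****
r20=10100: *---*-----------*---*
r21=10101: **--**----------**--**
r22=10110: *-*-*-*---------*-*-*-*
r23=10111: ********--------********
r24=11000: *-------*-------*-------*
r25=11001: **------**------**------**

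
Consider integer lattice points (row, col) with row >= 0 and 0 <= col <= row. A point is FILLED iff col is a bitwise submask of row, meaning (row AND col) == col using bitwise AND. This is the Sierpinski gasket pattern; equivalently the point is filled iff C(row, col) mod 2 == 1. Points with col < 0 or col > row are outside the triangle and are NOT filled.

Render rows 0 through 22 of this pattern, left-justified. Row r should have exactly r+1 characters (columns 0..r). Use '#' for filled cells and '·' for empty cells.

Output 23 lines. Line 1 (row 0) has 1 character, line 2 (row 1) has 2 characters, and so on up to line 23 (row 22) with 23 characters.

Answer: #
##
#·#
####
#···#
##··##
#·#·#·#
########
#·······#
##······##
#·#·····#·#
####····####
#···#···#···#
##··##··##··##
#·#·#·#·#·#·#·#
################
#···············#
##··············##
#·#·············#·#
####············####
#···#···········#···#
##··##··········##··##
#·#·#·#·········#·#·#·#

Derivation:
r0=0: #
r1=1: ##
r2=10: #·#
r3=11: ####
r4=100: #···#
r5=101: ##··##
r6=110: #·#·#·#
r7=111: ########
r8=1000: #·······#
r9=1001: ##······##
r10=1010: #·#·····#·#
r11=1011: ####····####
r12=1100: #···#···#···#
r13=1101: ##··##··##··##
r14=1110: #·#·#·#·#·#·#·#
r15=1111: ################
r16=10000: #···············#
r17=10001: ##··············##
r18=10010: #·#·············#·#
r19=10011: ####············####
r20=10100: #···#···········#···#
r21=10101: ##··##··········##··##
r22=10110: #·#·#·#·········#·#·#·#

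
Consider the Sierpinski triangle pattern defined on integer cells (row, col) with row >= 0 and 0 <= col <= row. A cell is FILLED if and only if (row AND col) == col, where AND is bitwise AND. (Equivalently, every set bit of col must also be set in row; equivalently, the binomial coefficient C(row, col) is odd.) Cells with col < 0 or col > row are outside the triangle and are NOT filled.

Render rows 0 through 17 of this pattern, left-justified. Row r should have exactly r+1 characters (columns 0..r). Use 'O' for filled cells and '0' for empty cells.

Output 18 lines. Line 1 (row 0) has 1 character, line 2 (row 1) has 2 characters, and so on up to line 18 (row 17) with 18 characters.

Answer: O
OO
O0O
OOOO
O000O
OO00OO
O0O0O0O
OOOOOOOO
O0000000O
OO000000OO
O0O00000O0O
OOOO0000OOOO
O000O000O000O
OO00OO00OO00OO
O0O0O0O0O0O0O0O
OOOOOOOOOOOOOOOO
O000000000000000O
OO00000000000000OO

Derivation:
r0=0: O
r1=1: OO
r2=10: O0O
r3=11: OOOO
r4=100: O000O
r5=101: OO00OO
r6=110: O0O0O0O
r7=111: OOOOOOOO
r8=1000: O0000000O
r9=1001: OO000000OO
r10=1010: O0O00000O0O
r11=1011: OOOO0000OOOO
r12=1100: O000O000O000O
r13=1101: OO00OO00OO00OO
r14=1110: O0O0O0O0O0O0O0O
r15=1111: OOOOOOOOOOOOOOOO
r16=10000: O000000000000000O
r17=10001: OO00000000000000OO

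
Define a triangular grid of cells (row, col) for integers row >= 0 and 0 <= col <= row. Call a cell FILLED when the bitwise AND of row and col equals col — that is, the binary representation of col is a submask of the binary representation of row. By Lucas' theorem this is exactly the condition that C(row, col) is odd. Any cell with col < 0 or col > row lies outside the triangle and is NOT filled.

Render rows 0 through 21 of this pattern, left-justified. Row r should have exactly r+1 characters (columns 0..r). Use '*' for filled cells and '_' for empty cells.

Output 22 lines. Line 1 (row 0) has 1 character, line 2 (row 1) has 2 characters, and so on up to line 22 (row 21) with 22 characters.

Answer: *
**
*_*
****
*___*
**__**
*_*_*_*
********
*_______*
**______**
*_*_____*_*
****____****
*___*___*___*
**__**__**__**
*_*_*_*_*_*_*_*
****************
*_______________*
**______________**
*_*_____________*_*
****____________****
*___*___________*___*
**__**__________**__**

Derivation:
r0=0: *
r1=1: **
r2=10: *_*
r3=11: ****
r4=100: *___*
r5=101: **__**
r6=110: *_*_*_*
r7=111: ********
r8=1000: *_______*
r9=1001: **______**
r10=1010: *_*_____*_*
r11=1011: ****____****
r12=1100: *___*___*___*
r13=1101: **__**__**__**
r14=1110: *_*_*_*_*_*_*_*
r15=1111: ****************
r16=10000: *_______________*
r17=10001: **______________**
r18=10010: *_*_____________*_*
r19=10011: ****____________****
r20=10100: *___*___________*___*
r21=10101: **__**__________**__**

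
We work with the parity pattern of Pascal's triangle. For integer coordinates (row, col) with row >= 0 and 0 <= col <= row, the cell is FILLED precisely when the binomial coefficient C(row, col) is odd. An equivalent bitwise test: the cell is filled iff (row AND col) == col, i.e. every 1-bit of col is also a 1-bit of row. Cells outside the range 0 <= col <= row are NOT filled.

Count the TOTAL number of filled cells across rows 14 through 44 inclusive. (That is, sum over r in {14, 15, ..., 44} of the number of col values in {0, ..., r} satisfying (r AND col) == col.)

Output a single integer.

r14=1110 pc3: +8 =8
r15=1111 pc4: +16 =24
r16=10000 pc1: +2 =26
r17=10001 pc2: +4 =30
r18=10010 pc2: +4 =34
r19=10011 pc3: +8 =42
r20=10100 pc2: +4 =46
r21=10101 pc3: +8 =54
r22=10110 pc3: +8 =62
r23=10111 pc4: +16 =78
r24=11000 pc2: +4 =82
r25=11001 pc3: +8 =90
r26=11010 pc3: +8 =98
r27=11011 pc4: +16 =114
r28=11100 pc3: +8 =122
r29=11101 pc4: +16 =138
r30=11110 pc4: +16 =154
r31=11111 pc5: +32 =186
r32=100000 pc1: +2 =188
r33=100001 pc2: +4 =192
r34=100010 pc2: +4 =196
r35=100011 pc3: +8 =204
r36=100100 pc2: +4 =208
r37=100101 pc3: +8 =216
r38=100110 pc3: +8 =224
r39=100111 pc4: +16 =240
r40=101000 pc2: +4 =244
r41=101001 pc3: +8 =252
r42=101010 pc3: +8 =260
r43=101011 pc4: +16 =276
r44=101100 pc3: +8 =284

Answer: 284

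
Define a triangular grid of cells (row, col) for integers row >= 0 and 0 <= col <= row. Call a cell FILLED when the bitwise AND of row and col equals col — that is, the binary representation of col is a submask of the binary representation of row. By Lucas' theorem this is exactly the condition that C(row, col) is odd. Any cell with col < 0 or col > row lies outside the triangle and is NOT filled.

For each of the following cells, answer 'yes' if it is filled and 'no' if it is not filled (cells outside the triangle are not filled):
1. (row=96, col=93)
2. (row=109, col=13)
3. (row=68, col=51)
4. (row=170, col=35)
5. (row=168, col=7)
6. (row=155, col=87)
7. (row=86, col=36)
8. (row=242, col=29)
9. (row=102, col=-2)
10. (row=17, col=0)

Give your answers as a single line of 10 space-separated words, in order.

Answer: no yes no no no no no no no yes

Derivation:
(96,93): row=0b1100000, col=0b1011101, row AND col = 0b1000000 = 64; 64 != 93 -> empty
(109,13): row=0b1101101, col=0b1101, row AND col = 0b1101 = 13; 13 == 13 -> filled
(68,51): row=0b1000100, col=0b110011, row AND col = 0b0 = 0; 0 != 51 -> empty
(170,35): row=0b10101010, col=0b100011, row AND col = 0b100010 = 34; 34 != 35 -> empty
(168,7): row=0b10101000, col=0b111, row AND col = 0b0 = 0; 0 != 7 -> empty
(155,87): row=0b10011011, col=0b1010111, row AND col = 0b10011 = 19; 19 != 87 -> empty
(86,36): row=0b1010110, col=0b100100, row AND col = 0b100 = 4; 4 != 36 -> empty
(242,29): row=0b11110010, col=0b11101, row AND col = 0b10000 = 16; 16 != 29 -> empty
(102,-2): col outside [0, 102] -> not filled
(17,0): row=0b10001, col=0b0, row AND col = 0b0 = 0; 0 == 0 -> filled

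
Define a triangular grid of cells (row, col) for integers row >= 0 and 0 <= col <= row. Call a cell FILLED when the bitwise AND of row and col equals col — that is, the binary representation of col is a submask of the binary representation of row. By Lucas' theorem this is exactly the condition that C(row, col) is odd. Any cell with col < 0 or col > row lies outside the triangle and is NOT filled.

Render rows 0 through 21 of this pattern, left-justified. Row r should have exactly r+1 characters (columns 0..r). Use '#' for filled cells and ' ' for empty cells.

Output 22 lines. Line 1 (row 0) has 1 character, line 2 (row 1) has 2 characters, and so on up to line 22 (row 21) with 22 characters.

r0=0: #
r1=1: ##
r2=10: # #
r3=11: ####
r4=100: #   #
r5=101: ##  ##
r6=110: # # # #
r7=111: ########
r8=1000: #       #
r9=1001: ##      ##
r10=1010: # #     # #
r11=1011: ####    ####
r12=1100: #   #   #   #
r13=1101: ##  ##  ##  ##
r14=1110: # # # # # # # #
r15=1111: ################
r16=10000: #               #
r17=10001: ##              ##
r18=10010: # #             # #
r19=10011: ####            ####
r20=10100: #   #           #   #
r21=10101: ##  ##          ##  ##

Answer: #
##
# #
####
#   #
##  ##
# # # #
########
#       #
##      ##
# #     # #
####    ####
#   #   #   #
##  ##  ##  ##
# # # # # # # #
################
#               #
##              ##
# #             # #
####            ####
#   #           #   #
##  ##          ##  ##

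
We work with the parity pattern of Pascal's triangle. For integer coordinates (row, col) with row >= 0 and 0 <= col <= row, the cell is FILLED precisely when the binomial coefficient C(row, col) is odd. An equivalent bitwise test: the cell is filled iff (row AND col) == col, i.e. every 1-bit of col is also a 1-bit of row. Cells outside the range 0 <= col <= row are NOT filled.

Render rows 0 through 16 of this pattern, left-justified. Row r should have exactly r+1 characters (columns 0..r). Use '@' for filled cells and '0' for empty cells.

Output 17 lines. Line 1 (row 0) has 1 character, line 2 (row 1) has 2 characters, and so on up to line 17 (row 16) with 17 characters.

r0=0: @
r1=1: @@
r2=10: @0@
r3=11: @@@@
r4=100: @000@
r5=101: @@00@@
r6=110: @0@0@0@
r7=111: @@@@@@@@
r8=1000: @0000000@
r9=1001: @@000000@@
r10=1010: @0@00000@0@
r11=1011: @@@@0000@@@@
r12=1100: @000@000@000@
r13=1101: @@00@@00@@00@@
r14=1110: @0@0@0@0@0@0@0@
r15=1111: @@@@@@@@@@@@@@@@
r16=10000: @000000000000000@

Answer: @
@@
@0@
@@@@
@000@
@@00@@
@0@0@0@
@@@@@@@@
@0000000@
@@000000@@
@0@00000@0@
@@@@0000@@@@
@000@000@000@
@@00@@00@@00@@
@0@0@0@0@0@0@0@
@@@@@@@@@@@@@@@@
@000000000000000@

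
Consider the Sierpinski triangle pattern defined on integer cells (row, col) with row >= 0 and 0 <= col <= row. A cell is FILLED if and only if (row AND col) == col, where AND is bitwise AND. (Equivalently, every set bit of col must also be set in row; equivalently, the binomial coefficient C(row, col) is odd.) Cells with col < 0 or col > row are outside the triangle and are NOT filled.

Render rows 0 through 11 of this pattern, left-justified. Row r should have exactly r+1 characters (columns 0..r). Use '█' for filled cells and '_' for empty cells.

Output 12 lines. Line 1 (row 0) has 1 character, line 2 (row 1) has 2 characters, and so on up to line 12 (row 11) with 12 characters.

Answer: █
██
█_█
████
█___█
██__██
█_█_█_█
████████
█_______█
██______██
█_█_____█_█
████____████

Derivation:
r0=0: █
r1=1: ██
r2=10: █_█
r3=11: ████
r4=100: █___█
r5=101: ██__██
r6=110: █_█_█_█
r7=111: ████████
r8=1000: █_______█
r9=1001: ██______██
r10=1010: █_█_____█_█
r11=1011: ████____████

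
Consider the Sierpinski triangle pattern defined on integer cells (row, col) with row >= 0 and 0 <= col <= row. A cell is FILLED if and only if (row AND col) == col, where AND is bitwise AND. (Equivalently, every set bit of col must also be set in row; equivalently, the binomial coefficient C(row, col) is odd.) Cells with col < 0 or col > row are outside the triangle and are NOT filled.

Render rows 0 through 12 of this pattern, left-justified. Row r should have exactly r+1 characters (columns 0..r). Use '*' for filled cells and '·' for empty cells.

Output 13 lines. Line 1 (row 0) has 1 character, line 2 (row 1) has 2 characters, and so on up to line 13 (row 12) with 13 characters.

Answer: *
**
*·*
****
*···*
**··**
*·*·*·*
********
*·······*
**······**
*·*·····*·*
****····****
*···*···*···*

Derivation:
r0=0: *
r1=1: **
r2=10: *·*
r3=11: ****
r4=100: *···*
r5=101: **··**
r6=110: *·*·*·*
r7=111: ********
r8=1000: *·······*
r9=1001: **······**
r10=1010: *·*·····*·*
r11=1011: ****····****
r12=1100: *···*···*···*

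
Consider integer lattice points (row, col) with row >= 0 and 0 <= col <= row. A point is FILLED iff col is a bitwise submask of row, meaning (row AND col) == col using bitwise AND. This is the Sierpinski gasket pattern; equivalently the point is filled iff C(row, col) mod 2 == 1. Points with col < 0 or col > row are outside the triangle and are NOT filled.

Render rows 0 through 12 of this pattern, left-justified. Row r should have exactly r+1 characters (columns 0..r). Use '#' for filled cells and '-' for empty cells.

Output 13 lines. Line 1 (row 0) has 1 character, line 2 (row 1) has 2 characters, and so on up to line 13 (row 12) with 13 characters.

Answer: #
##
#-#
####
#---#
##--##
#-#-#-#
########
#-------#
##------##
#-#-----#-#
####----####
#---#---#---#

Derivation:
r0=0: #
r1=1: ##
r2=10: #-#
r3=11: ####
r4=100: #---#
r5=101: ##--##
r6=110: #-#-#-#
r7=111: ########
r8=1000: #-------#
r9=1001: ##------##
r10=1010: #-#-----#-#
r11=1011: ####----####
r12=1100: #---#---#---#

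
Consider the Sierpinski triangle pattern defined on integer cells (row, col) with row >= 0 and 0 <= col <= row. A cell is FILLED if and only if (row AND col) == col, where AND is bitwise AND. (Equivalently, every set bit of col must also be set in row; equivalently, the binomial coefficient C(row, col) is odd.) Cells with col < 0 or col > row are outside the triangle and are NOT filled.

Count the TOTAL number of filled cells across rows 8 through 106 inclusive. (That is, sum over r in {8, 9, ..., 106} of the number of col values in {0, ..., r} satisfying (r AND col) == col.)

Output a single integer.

r8=1000 pc1: +2 =2
r9=1001 pc2: +4 =6
r10=1010 pc2: +4 =10
r11=1011 pc3: +8 =18
r12=1100 pc2: +4 =22
r13=1101 pc3: +8 =30
r14=1110 pc3: +8 =38
r15=1111 pc4: +16 =54
r16=10000 pc1: +2 =56
r17=10001 pc2: +4 =60
r18=10010 pc2: +4 =64
r19=10011 pc3: +8 =72
r20=10100 pc2: +4 =76
r21=10101 pc3: +8 =84
r22=10110 pc3: +8 =92
r23=10111 pc4: +16 =108
r24=11000 pc2: +4 =112
r25=11001 pc3: +8 =120
r26=11010 pc3: +8 =128
r27=11011 pc4: +16 =144
r28=11100 pc3: +8 =152
r29=11101 pc4: +16 =168
r30=11110 pc4: +16 =184
r31=11111 pc5: +32 =216
r32=100000 pc1: +2 =218
r33=100001 pc2: +4 =222
r34=100010 pc2: +4 =226
r35=100011 pc3: +8 =234
r36=100100 pc2: +4 =238
r37=100101 pc3: +8 =246
r38=100110 pc3: +8 =254
r39=100111 pc4: +16 =270
r40=101000 pc2: +4 =274
r41=101001 pc3: +8 =282
r42=101010 pc3: +8 =290
r43=101011 pc4: +16 =306
r44=101100 pc3: +8 =314
r45=101101 pc4: +16 =330
r46=101110 pc4: +16 =346
r47=101111 pc5: +32 =378
r48=110000 pc2: +4 =382
r49=110001 pc3: +8 =390
r50=110010 pc3: +8 =398
r51=110011 pc4: +16 =414
r52=110100 pc3: +8 =422
r53=110101 pc4: +16 =438
r54=110110 pc4: +16 =454
r55=110111 pc5: +32 =486
r56=111000 pc3: +8 =494
r57=111001 pc4: +16 =510
r58=111010 pc4: +16 =526
r59=111011 pc5: +32 =558
r60=111100 pc4: +16 =574
r61=111101 pc5: +32 =606
r62=111110 pc5: +32 =638
r63=111111 pc6: +64 =702
r64=1000000 pc1: +2 =704
r65=1000001 pc2: +4 =708
r66=1000010 pc2: +4 =712
r67=1000011 pc3: +8 =720
r68=1000100 pc2: +4 =724
r69=1000101 pc3: +8 =732
r70=1000110 pc3: +8 =740
r71=1000111 pc4: +16 =756
r72=1001000 pc2: +4 =760
r73=1001001 pc3: +8 =768
r74=1001010 pc3: +8 =776
r75=1001011 pc4: +16 =792
r76=1001100 pc3: +8 =800
r77=1001101 pc4: +16 =816
r78=1001110 pc4: +16 =832
r79=1001111 pc5: +32 =864
r80=1010000 pc2: +4 =868
r81=1010001 pc3: +8 =876
r82=1010010 pc3: +8 =884
r83=1010011 pc4: +16 =900
r84=1010100 pc3: +8 =908
r85=1010101 pc4: +16 =924
r86=1010110 pc4: +16 =940
r87=1010111 pc5: +32 =972
r88=1011000 pc3: +8 =980
r89=1011001 pc4: +16 =996
r90=1011010 pc4: +16 =1012
r91=1011011 pc5: +32 =1044
r92=1011100 pc4: +16 =1060
r93=1011101 pc5: +32 =1092
r94=1011110 pc5: +32 =1124
r95=1011111 pc6: +64 =1188
r96=1100000 pc2: +4 =1192
r97=1100001 pc3: +8 =1200
r98=1100010 pc3: +8 =1208
r99=1100011 pc4: +16 =1224
r100=1100100 pc3: +8 =1232
r101=1100101 pc4: +16 =1248
r102=1100110 pc4: +16 =1264
r103=1100111 pc5: +32 =1296
r104=1101000 pc3: +8 =1304
r105=1101001 pc4: +16 =1320
r106=1101010 pc4: +16 =1336

Answer: 1336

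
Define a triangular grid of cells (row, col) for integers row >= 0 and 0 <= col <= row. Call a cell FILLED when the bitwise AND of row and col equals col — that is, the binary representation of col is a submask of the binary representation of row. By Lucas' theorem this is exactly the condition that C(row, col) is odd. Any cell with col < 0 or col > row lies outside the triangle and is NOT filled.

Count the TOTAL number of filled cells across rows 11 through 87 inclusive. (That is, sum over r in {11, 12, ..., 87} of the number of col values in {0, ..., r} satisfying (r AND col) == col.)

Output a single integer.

Answer: 962

Derivation:
r11=1011 pc3: +8 =8
r12=1100 pc2: +4 =12
r13=1101 pc3: +8 =20
r14=1110 pc3: +8 =28
r15=1111 pc4: +16 =44
r16=10000 pc1: +2 =46
r17=10001 pc2: +4 =50
r18=10010 pc2: +4 =54
r19=10011 pc3: +8 =62
r20=10100 pc2: +4 =66
r21=10101 pc3: +8 =74
r22=10110 pc3: +8 =82
r23=10111 pc4: +16 =98
r24=11000 pc2: +4 =102
r25=11001 pc3: +8 =110
r26=11010 pc3: +8 =118
r27=11011 pc4: +16 =134
r28=11100 pc3: +8 =142
r29=11101 pc4: +16 =158
r30=11110 pc4: +16 =174
r31=11111 pc5: +32 =206
r32=100000 pc1: +2 =208
r33=100001 pc2: +4 =212
r34=100010 pc2: +4 =216
r35=100011 pc3: +8 =224
r36=100100 pc2: +4 =228
r37=100101 pc3: +8 =236
r38=100110 pc3: +8 =244
r39=100111 pc4: +16 =260
r40=101000 pc2: +4 =264
r41=101001 pc3: +8 =272
r42=101010 pc3: +8 =280
r43=101011 pc4: +16 =296
r44=101100 pc3: +8 =304
r45=101101 pc4: +16 =320
r46=101110 pc4: +16 =336
r47=101111 pc5: +32 =368
r48=110000 pc2: +4 =372
r49=110001 pc3: +8 =380
r50=110010 pc3: +8 =388
r51=110011 pc4: +16 =404
r52=110100 pc3: +8 =412
r53=110101 pc4: +16 =428
r54=110110 pc4: +16 =444
r55=110111 pc5: +32 =476
r56=111000 pc3: +8 =484
r57=111001 pc4: +16 =500
r58=111010 pc4: +16 =516
r59=111011 pc5: +32 =548
r60=111100 pc4: +16 =564
r61=111101 pc5: +32 =596
r62=111110 pc5: +32 =628
r63=111111 pc6: +64 =692
r64=1000000 pc1: +2 =694
r65=1000001 pc2: +4 =698
r66=1000010 pc2: +4 =702
r67=1000011 pc3: +8 =710
r68=1000100 pc2: +4 =714
r69=1000101 pc3: +8 =722
r70=1000110 pc3: +8 =730
r71=1000111 pc4: +16 =746
r72=1001000 pc2: +4 =750
r73=1001001 pc3: +8 =758
r74=1001010 pc3: +8 =766
r75=1001011 pc4: +16 =782
r76=1001100 pc3: +8 =790
r77=1001101 pc4: +16 =806
r78=1001110 pc4: +16 =822
r79=1001111 pc5: +32 =854
r80=1010000 pc2: +4 =858
r81=1010001 pc3: +8 =866
r82=1010010 pc3: +8 =874
r83=1010011 pc4: +16 =890
r84=1010100 pc3: +8 =898
r85=1010101 pc4: +16 =914
r86=1010110 pc4: +16 =930
r87=1010111 pc5: +32 =962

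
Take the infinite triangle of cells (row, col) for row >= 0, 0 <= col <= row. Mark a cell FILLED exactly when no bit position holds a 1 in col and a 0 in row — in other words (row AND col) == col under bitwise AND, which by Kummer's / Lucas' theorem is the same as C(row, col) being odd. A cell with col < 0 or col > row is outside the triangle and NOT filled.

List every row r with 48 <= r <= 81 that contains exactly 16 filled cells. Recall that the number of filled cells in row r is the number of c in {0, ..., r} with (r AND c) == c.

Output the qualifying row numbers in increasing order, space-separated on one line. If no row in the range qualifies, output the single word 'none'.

Answer: 51 53 54 57 58 60 71 75 77 78

Derivation:
Row r has 2^popcount(r) filled cells, so we need popcount(r) = log2(16) = 4.
Scan r = 48..81 and keep those with exactly 4 one-bits:
r=48=110000 popcount=2 -> skip
r=49=110001 popcount=3 -> skip
r=50=110010 popcount=3 -> skip
r=51=110011 popcount=4 -> KEEP
r=52=110100 popcount=3 -> skip
r=53=110101 popcount=4 -> KEEP
r=54=110110 popcount=4 -> KEEP
r=55=110111 popcount=5 -> skip
r=56=111000 popcount=3 -> skip
r=57=111001 popcount=4 -> KEEP
r=58=111010 popcount=4 -> KEEP
r=59=111011 popcount=5 -> skip
r=60=111100 popcount=4 -> KEEP
r=61=111101 popcount=5 -> skip
r=62=111110 popcount=5 -> skip
r=63=111111 popcount=6 -> skip
r=64=1000000 popcount=1 -> skip
r=65=1000001 popcount=2 -> skip
r=66=1000010 popcount=2 -> skip
r=67=1000011 popcount=3 -> skip
r=68=1000100 popcount=2 -> skip
r=69=1000101 popcount=3 -> skip
r=70=1000110 popcount=3 -> skip
r=71=1000111 popcount=4 -> KEEP
r=72=1001000 popcount=2 -> skip
r=73=1001001 popcount=3 -> skip
r=74=1001010 popcount=3 -> skip
r=75=1001011 popcount=4 -> KEEP
r=76=1001100 popcount=3 -> skip
r=77=1001101 popcount=4 -> KEEP
r=78=1001110 popcount=4 -> KEEP
r=79=1001111 popcount=5 -> skip
r=80=1010000 popcount=2 -> skip
r=81=1010001 popcount=3 -> skip
Kept rows: 51 53 54 57 58 60 71 75 77 78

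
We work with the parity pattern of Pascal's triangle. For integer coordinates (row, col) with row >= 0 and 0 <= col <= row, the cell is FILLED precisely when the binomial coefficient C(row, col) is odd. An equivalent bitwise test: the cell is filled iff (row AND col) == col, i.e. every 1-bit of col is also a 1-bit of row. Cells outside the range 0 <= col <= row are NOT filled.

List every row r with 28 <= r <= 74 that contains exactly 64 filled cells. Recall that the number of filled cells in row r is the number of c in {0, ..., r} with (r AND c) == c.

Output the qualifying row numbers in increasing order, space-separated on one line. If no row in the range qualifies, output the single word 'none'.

Answer: 63

Derivation:
Row r has 2^popcount(r) filled cells, so we need popcount(r) = log2(64) = 6.
Scan r = 28..74 and keep those with exactly 6 one-bits:
r=28=11100 popcount=3 -> skip
r=29=11101 popcount=4 -> skip
r=30=11110 popcount=4 -> skip
r=31=11111 popcount=5 -> skip
r=32=100000 popcount=1 -> skip
r=33=100001 popcount=2 -> skip
r=34=100010 popcount=2 -> skip
r=35=100011 popcount=3 -> skip
r=36=100100 popcount=2 -> skip
r=37=100101 popcount=3 -> skip
r=38=100110 popcount=3 -> skip
r=39=100111 popcount=4 -> skip
r=40=101000 popcount=2 -> skip
r=41=101001 popcount=3 -> skip
r=42=101010 popcount=3 -> skip
r=43=101011 popcount=4 -> skip
r=44=101100 popcount=3 -> skip
r=45=101101 popcount=4 -> skip
r=46=101110 popcount=4 -> skip
r=47=101111 popcount=5 -> skip
r=48=110000 popcount=2 -> skip
r=49=110001 popcount=3 -> skip
r=50=110010 popcount=3 -> skip
r=51=110011 popcount=4 -> skip
r=52=110100 popcount=3 -> skip
r=53=110101 popcount=4 -> skip
r=54=110110 popcount=4 -> skip
r=55=110111 popcount=5 -> skip
r=56=111000 popcount=3 -> skip
r=57=111001 popcount=4 -> skip
r=58=111010 popcount=4 -> skip
r=59=111011 popcount=5 -> skip
r=60=111100 popcount=4 -> skip
r=61=111101 popcount=5 -> skip
r=62=111110 popcount=5 -> skip
r=63=111111 popcount=6 -> KEEP
r=64=1000000 popcount=1 -> skip
r=65=1000001 popcount=2 -> skip
r=66=1000010 popcount=2 -> skip
r=67=1000011 popcount=3 -> skip
r=68=1000100 popcount=2 -> skip
r=69=1000101 popcount=3 -> skip
r=70=1000110 popcount=3 -> skip
r=71=1000111 popcount=4 -> skip
r=72=1001000 popcount=2 -> skip
r=73=1001001 popcount=3 -> skip
r=74=1001010 popcount=3 -> skip
Kept rows: 63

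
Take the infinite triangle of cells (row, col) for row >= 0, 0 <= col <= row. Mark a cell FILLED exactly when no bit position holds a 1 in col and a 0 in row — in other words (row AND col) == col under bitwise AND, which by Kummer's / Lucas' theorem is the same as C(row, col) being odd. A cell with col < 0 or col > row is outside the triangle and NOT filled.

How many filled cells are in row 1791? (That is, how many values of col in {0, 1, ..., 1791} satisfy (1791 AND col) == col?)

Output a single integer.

1791 in binary = 11011111111
popcount(1791) = number of 1-bits in 11011111111 = 10
A col c satisfies (1791 AND c) == c iff every set bit of c is also set in 1791; each of the 10 set bits of 1791 can independently be on or off in c.
count = 2^10 = 1024

Answer: 1024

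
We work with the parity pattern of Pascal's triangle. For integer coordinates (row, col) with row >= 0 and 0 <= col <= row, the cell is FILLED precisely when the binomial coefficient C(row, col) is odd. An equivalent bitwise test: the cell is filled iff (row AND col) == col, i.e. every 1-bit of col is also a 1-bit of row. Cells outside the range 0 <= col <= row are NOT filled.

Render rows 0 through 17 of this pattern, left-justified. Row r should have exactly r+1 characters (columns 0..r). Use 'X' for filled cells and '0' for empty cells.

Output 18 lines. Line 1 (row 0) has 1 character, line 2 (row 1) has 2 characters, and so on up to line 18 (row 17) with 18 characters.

Answer: X
XX
X0X
XXXX
X000X
XX00XX
X0X0X0X
XXXXXXXX
X0000000X
XX000000XX
X0X00000X0X
XXXX0000XXXX
X000X000X000X
XX00XX00XX00XX
X0X0X0X0X0X0X0X
XXXXXXXXXXXXXXXX
X000000000000000X
XX00000000000000XX

Derivation:
r0=0: X
r1=1: XX
r2=10: X0X
r3=11: XXXX
r4=100: X000X
r5=101: XX00XX
r6=110: X0X0X0X
r7=111: XXXXXXXX
r8=1000: X0000000X
r9=1001: XX000000XX
r10=1010: X0X00000X0X
r11=1011: XXXX0000XXXX
r12=1100: X000X000X000X
r13=1101: XX00XX00XX00XX
r14=1110: X0X0X0X0X0X0X0X
r15=1111: XXXXXXXXXXXXXXXX
r16=10000: X000000000000000X
r17=10001: XX00000000000000XX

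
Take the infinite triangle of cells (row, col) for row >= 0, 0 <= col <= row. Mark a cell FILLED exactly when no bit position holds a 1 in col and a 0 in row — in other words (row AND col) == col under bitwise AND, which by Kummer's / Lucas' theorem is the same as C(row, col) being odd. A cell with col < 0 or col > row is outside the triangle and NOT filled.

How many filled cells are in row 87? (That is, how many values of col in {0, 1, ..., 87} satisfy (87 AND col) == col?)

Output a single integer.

Answer: 32

Derivation:
87 in binary = 1010111
popcount(87) = number of 1-bits in 1010111 = 5
A col c satisfies (87 AND c) == c iff every set bit of c is also set in 87; each of the 5 set bits of 87 can independently be on or off in c.
count = 2^5 = 32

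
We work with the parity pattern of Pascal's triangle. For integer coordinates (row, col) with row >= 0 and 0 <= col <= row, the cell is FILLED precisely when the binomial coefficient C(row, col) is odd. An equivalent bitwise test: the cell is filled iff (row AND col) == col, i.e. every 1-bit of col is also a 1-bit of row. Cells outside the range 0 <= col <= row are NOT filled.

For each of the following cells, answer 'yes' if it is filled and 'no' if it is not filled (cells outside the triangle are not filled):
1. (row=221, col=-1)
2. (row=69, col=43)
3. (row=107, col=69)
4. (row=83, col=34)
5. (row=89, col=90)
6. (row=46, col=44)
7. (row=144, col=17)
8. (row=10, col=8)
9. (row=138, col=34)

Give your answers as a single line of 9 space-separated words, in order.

Answer: no no no no no yes no yes no

Derivation:
(221,-1): col outside [0, 221] -> not filled
(69,43): row=0b1000101, col=0b101011, row AND col = 0b1 = 1; 1 != 43 -> empty
(107,69): row=0b1101011, col=0b1000101, row AND col = 0b1000001 = 65; 65 != 69 -> empty
(83,34): row=0b1010011, col=0b100010, row AND col = 0b10 = 2; 2 != 34 -> empty
(89,90): col outside [0, 89] -> not filled
(46,44): row=0b101110, col=0b101100, row AND col = 0b101100 = 44; 44 == 44 -> filled
(144,17): row=0b10010000, col=0b10001, row AND col = 0b10000 = 16; 16 != 17 -> empty
(10,8): row=0b1010, col=0b1000, row AND col = 0b1000 = 8; 8 == 8 -> filled
(138,34): row=0b10001010, col=0b100010, row AND col = 0b10 = 2; 2 != 34 -> empty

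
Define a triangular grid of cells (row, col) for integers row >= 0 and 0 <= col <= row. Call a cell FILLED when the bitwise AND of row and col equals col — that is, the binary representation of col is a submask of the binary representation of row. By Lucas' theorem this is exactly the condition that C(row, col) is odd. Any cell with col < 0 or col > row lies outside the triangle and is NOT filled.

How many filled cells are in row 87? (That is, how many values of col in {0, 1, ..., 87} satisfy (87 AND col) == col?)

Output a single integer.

Answer: 32

Derivation:
87 in binary = 1010111
popcount(87) = number of 1-bits in 1010111 = 5
A col c satisfies (87 AND c) == c iff every set bit of c is also set in 87; each of the 5 set bits of 87 can independently be on or off in c.
count = 2^5 = 32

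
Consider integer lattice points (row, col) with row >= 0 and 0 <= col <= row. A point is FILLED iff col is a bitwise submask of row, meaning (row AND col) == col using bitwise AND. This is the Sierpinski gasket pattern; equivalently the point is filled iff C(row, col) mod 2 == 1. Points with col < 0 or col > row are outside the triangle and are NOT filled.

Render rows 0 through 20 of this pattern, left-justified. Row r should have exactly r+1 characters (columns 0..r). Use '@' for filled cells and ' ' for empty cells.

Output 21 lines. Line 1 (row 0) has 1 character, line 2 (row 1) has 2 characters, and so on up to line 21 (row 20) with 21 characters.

Answer: @
@@
@ @
@@@@
@   @
@@  @@
@ @ @ @
@@@@@@@@
@       @
@@      @@
@ @     @ @
@@@@    @@@@
@   @   @   @
@@  @@  @@  @@
@ @ @ @ @ @ @ @
@@@@@@@@@@@@@@@@
@               @
@@              @@
@ @             @ @
@@@@            @@@@
@   @           @   @

Derivation:
r0=0: @
r1=1: @@
r2=10: @ @
r3=11: @@@@
r4=100: @   @
r5=101: @@  @@
r6=110: @ @ @ @
r7=111: @@@@@@@@
r8=1000: @       @
r9=1001: @@      @@
r10=1010: @ @     @ @
r11=1011: @@@@    @@@@
r12=1100: @   @   @   @
r13=1101: @@  @@  @@  @@
r14=1110: @ @ @ @ @ @ @ @
r15=1111: @@@@@@@@@@@@@@@@
r16=10000: @               @
r17=10001: @@              @@
r18=10010: @ @             @ @
r19=10011: @@@@            @@@@
r20=10100: @   @           @   @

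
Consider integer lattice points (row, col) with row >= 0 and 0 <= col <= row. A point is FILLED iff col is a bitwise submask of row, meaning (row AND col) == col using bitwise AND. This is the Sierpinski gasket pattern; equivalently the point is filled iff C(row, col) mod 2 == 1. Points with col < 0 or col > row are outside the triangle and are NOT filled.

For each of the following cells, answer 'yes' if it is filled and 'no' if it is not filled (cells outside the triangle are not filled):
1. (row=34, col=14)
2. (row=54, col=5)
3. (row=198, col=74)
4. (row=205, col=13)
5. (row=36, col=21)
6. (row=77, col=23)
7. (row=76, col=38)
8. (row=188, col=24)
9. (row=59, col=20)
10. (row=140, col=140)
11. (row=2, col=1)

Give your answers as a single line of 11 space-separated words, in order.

(34,14): row=0b100010, col=0b1110, row AND col = 0b10 = 2; 2 != 14 -> empty
(54,5): row=0b110110, col=0b101, row AND col = 0b100 = 4; 4 != 5 -> empty
(198,74): row=0b11000110, col=0b1001010, row AND col = 0b1000010 = 66; 66 != 74 -> empty
(205,13): row=0b11001101, col=0b1101, row AND col = 0b1101 = 13; 13 == 13 -> filled
(36,21): row=0b100100, col=0b10101, row AND col = 0b100 = 4; 4 != 21 -> empty
(77,23): row=0b1001101, col=0b10111, row AND col = 0b101 = 5; 5 != 23 -> empty
(76,38): row=0b1001100, col=0b100110, row AND col = 0b100 = 4; 4 != 38 -> empty
(188,24): row=0b10111100, col=0b11000, row AND col = 0b11000 = 24; 24 == 24 -> filled
(59,20): row=0b111011, col=0b10100, row AND col = 0b10000 = 16; 16 != 20 -> empty
(140,140): row=0b10001100, col=0b10001100, row AND col = 0b10001100 = 140; 140 == 140 -> filled
(2,1): row=0b10, col=0b1, row AND col = 0b0 = 0; 0 != 1 -> empty

Answer: no no no yes no no no yes no yes no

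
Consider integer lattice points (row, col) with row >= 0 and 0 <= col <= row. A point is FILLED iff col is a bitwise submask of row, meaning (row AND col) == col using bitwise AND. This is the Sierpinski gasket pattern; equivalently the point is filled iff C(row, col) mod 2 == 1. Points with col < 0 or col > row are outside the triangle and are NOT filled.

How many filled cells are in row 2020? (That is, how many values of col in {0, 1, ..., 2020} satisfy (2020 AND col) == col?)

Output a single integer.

2020 in binary = 11111100100
popcount(2020) = number of 1-bits in 11111100100 = 7
A col c satisfies (2020 AND c) == c iff every set bit of c is also set in 2020; each of the 7 set bits of 2020 can independently be on or off in c.
count = 2^7 = 128

Answer: 128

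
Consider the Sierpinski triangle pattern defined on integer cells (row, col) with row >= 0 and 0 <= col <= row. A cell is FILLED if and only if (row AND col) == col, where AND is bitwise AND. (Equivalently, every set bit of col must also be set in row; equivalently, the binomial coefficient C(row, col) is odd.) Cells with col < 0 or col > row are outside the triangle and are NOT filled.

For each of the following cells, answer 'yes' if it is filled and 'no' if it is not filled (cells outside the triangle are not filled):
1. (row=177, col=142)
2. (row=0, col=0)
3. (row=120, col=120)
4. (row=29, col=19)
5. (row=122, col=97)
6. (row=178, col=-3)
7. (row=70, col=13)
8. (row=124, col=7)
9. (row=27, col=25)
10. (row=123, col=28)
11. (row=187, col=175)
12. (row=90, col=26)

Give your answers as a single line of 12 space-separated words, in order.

(177,142): row=0b10110001, col=0b10001110, row AND col = 0b10000000 = 128; 128 != 142 -> empty
(0,0): row=0b0, col=0b0, row AND col = 0b0 = 0; 0 == 0 -> filled
(120,120): row=0b1111000, col=0b1111000, row AND col = 0b1111000 = 120; 120 == 120 -> filled
(29,19): row=0b11101, col=0b10011, row AND col = 0b10001 = 17; 17 != 19 -> empty
(122,97): row=0b1111010, col=0b1100001, row AND col = 0b1100000 = 96; 96 != 97 -> empty
(178,-3): col outside [0, 178] -> not filled
(70,13): row=0b1000110, col=0b1101, row AND col = 0b100 = 4; 4 != 13 -> empty
(124,7): row=0b1111100, col=0b111, row AND col = 0b100 = 4; 4 != 7 -> empty
(27,25): row=0b11011, col=0b11001, row AND col = 0b11001 = 25; 25 == 25 -> filled
(123,28): row=0b1111011, col=0b11100, row AND col = 0b11000 = 24; 24 != 28 -> empty
(187,175): row=0b10111011, col=0b10101111, row AND col = 0b10101011 = 171; 171 != 175 -> empty
(90,26): row=0b1011010, col=0b11010, row AND col = 0b11010 = 26; 26 == 26 -> filled

Answer: no yes yes no no no no no yes no no yes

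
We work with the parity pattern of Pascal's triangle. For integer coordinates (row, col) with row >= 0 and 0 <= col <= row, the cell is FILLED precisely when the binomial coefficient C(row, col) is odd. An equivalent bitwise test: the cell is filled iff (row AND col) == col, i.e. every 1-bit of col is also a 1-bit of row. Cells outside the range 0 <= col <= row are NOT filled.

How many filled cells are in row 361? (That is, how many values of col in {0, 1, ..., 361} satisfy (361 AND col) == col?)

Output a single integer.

Answer: 32

Derivation:
361 in binary = 101101001
popcount(361) = number of 1-bits in 101101001 = 5
A col c satisfies (361 AND c) == c iff every set bit of c is also set in 361; each of the 5 set bits of 361 can independently be on or off in c.
count = 2^5 = 32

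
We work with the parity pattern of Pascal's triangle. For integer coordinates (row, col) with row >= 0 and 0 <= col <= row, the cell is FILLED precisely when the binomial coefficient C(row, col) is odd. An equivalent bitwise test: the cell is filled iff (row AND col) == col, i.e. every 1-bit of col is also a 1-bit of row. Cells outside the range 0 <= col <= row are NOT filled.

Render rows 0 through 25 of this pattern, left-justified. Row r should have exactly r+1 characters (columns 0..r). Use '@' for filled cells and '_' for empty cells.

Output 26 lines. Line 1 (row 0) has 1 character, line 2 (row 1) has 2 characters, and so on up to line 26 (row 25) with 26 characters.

Answer: @
@@
@_@
@@@@
@___@
@@__@@
@_@_@_@
@@@@@@@@
@_______@
@@______@@
@_@_____@_@
@@@@____@@@@
@___@___@___@
@@__@@__@@__@@
@_@_@_@_@_@_@_@
@@@@@@@@@@@@@@@@
@_______________@
@@______________@@
@_@_____________@_@
@@@@____________@@@@
@___@___________@___@
@@__@@__________@@__@@
@_@_@_@_________@_@_@_@
@@@@@@@@________@@@@@@@@
@_______@_______@_______@
@@______@@______@@______@@

Derivation:
r0=0: @
r1=1: @@
r2=10: @_@
r3=11: @@@@
r4=100: @___@
r5=101: @@__@@
r6=110: @_@_@_@
r7=111: @@@@@@@@
r8=1000: @_______@
r9=1001: @@______@@
r10=1010: @_@_____@_@
r11=1011: @@@@____@@@@
r12=1100: @___@___@___@
r13=1101: @@__@@__@@__@@
r14=1110: @_@_@_@_@_@_@_@
r15=1111: @@@@@@@@@@@@@@@@
r16=10000: @_______________@
r17=10001: @@______________@@
r18=10010: @_@_____________@_@
r19=10011: @@@@____________@@@@
r20=10100: @___@___________@___@
r21=10101: @@__@@__________@@__@@
r22=10110: @_@_@_@_________@_@_@_@
r23=10111: @@@@@@@@________@@@@@@@@
r24=11000: @_______@_______@_______@
r25=11001: @@______@@______@@______@@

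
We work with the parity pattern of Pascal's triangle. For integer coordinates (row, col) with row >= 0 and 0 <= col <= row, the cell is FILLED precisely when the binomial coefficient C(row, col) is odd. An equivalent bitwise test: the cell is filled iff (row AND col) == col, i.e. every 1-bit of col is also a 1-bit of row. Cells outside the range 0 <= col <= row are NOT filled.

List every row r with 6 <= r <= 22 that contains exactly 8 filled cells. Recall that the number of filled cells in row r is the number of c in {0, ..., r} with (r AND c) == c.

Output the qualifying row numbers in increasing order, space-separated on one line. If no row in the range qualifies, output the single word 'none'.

Row r has 2^popcount(r) filled cells, so we need popcount(r) = log2(8) = 3.
Scan r = 6..22 and keep those with exactly 3 one-bits:
r=6=110 popcount=2 -> skip
r=7=111 popcount=3 -> KEEP
r=8=1000 popcount=1 -> skip
r=9=1001 popcount=2 -> skip
r=10=1010 popcount=2 -> skip
r=11=1011 popcount=3 -> KEEP
r=12=1100 popcount=2 -> skip
r=13=1101 popcount=3 -> KEEP
r=14=1110 popcount=3 -> KEEP
r=15=1111 popcount=4 -> skip
r=16=10000 popcount=1 -> skip
r=17=10001 popcount=2 -> skip
r=18=10010 popcount=2 -> skip
r=19=10011 popcount=3 -> KEEP
r=20=10100 popcount=2 -> skip
r=21=10101 popcount=3 -> KEEP
r=22=10110 popcount=3 -> KEEP
Kept rows: 7 11 13 14 19 21 22

Answer: 7 11 13 14 19 21 22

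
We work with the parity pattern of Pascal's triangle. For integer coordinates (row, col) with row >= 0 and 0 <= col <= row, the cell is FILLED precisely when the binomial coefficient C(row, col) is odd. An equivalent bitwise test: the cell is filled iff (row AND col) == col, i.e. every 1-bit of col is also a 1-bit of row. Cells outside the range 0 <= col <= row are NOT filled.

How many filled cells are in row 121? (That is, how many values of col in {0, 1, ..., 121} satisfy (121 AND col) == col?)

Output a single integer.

Answer: 32

Derivation:
121 in binary = 1111001
popcount(121) = number of 1-bits in 1111001 = 5
A col c satisfies (121 AND c) == c iff every set bit of c is also set in 121; each of the 5 set bits of 121 can independently be on or off in c.
count = 2^5 = 32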